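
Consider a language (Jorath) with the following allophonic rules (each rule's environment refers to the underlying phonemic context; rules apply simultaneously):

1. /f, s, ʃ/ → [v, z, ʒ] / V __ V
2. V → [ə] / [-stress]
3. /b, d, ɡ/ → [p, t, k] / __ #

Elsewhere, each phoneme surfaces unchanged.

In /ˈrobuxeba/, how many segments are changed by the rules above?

3

Segments that undergo a rule: /u/ → [ə] (rule 2); /e/ → [ə] (rule 2); /a/ → [ə] (rule 2).
All other segments surface unchanged.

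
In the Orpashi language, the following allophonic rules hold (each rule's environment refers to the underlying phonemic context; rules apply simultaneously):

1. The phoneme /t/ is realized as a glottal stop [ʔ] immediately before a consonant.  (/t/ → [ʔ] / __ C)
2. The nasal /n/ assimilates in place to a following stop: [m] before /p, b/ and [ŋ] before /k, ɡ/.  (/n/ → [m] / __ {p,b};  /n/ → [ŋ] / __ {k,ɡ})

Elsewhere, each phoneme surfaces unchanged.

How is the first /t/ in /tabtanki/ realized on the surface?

[t]

/t/ (word-initial): rule 1 targets it, but not immediately before a consonant → unchanged [t].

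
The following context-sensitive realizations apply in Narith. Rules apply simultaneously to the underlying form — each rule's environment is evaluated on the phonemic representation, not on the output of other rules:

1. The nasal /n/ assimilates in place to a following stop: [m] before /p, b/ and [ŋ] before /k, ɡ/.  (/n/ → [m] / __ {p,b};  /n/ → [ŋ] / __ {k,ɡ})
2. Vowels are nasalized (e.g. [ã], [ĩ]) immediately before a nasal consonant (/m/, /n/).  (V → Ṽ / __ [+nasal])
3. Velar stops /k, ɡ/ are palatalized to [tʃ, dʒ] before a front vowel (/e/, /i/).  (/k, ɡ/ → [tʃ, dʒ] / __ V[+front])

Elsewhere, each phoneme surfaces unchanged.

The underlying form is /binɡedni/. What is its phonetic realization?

[bĩŋdʒedni]

/b/ (word-initial) is unaffected → [b].
/i/ (between /b/ and /n/) occurs before a nasal consonant → [ĩ] by rule 2.
/n/ (between /i/ and /ɡ/) occurs before a labial or velar stop → [ŋ] by rule 1.
/ɡ/ (between /n/ and /e/): before a front vowel, so rule 3 applies → [dʒ].
/e/ (between /ɡ/ and /d/) is in the target of rule 2 but the environment (before a nasal consonant) is not met → [e].
/d/ (between /e/ and /n/): no rule targets it → [d].
/n/ (between /d/ and /i/) fails the environment for rule 1, so it stays [n].
/i/ — word-final; rule 2 does not apply here → [i].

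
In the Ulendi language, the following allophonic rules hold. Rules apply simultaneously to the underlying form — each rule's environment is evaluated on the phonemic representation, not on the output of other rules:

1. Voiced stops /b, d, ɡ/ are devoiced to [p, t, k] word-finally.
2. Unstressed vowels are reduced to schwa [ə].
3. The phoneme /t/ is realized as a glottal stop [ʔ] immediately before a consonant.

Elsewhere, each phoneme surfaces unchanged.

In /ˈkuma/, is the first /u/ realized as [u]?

/u/ (between /k/ and /m/): rule 2 targets it, but not in an unstressed syllable → unchanged [u].
The actual realization is [u], which matches [u].

Yes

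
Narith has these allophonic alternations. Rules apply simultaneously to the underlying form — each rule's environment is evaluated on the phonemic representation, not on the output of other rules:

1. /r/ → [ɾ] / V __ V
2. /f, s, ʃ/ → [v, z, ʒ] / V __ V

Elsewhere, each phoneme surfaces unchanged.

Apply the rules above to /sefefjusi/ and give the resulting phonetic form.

[sevefjuzi]

/s/ (word-initial) fails the environment for rule 2, so it stays [s].
/e/ (between /s/ and /f/) is unaffected → [e].
/f/ — between /e/ and /e/, between two vowels — surfaces as [v] (rule 2).
/e/ (between /f/ and /f/): no rule targets it → [e].
/f/ — between /e/ and /j/; rule 2 does not apply here → [f].
/j/ stays [j].
/u/ (between /j/ and /s/) is unaffected → [u].
/s/ (between /u/ and /i/) occurs between two vowels → [z] by rule 2.
/i/ stays [i].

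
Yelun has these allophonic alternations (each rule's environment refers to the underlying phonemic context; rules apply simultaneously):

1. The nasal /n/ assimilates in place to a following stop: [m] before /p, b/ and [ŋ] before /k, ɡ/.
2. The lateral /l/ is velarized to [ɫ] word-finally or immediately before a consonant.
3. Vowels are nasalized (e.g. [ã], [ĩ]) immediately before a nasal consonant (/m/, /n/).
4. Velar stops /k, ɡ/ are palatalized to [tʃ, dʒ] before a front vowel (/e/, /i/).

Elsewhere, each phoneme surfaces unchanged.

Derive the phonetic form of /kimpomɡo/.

/k/ — word-initial, before a front vowel — surfaces as [tʃ] (rule 4).
/i/ (between /k/ and /m/): before a nasal consonant, so rule 3 applies → [ĩ].
/m/ stays [m].
/p/ — not in any rule's target class → [p].
/o/ — between /p/ and /m/, before a nasal consonant — surfaces as [õ] (rule 3).
/m/ stays [m].
/ɡ/ (between /m/ and /o/) is in the target of rule 4 but the environment (before a front vowel) is not met → [ɡ].
/o/ — word-final; rule 3 does not apply here → [o].

[tʃĩmpõmɡo]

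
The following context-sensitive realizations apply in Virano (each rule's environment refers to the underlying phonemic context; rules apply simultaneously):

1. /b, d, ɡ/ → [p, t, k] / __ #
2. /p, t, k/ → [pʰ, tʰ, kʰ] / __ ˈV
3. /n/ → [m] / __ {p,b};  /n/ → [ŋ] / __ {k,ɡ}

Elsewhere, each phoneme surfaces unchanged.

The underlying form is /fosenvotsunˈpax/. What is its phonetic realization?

[fosenvotsumˈpʰax]

/f/ (word-initial): no rule targets it → [f].
/o/ (between /f/ and /s/): no rule targets it → [o].
/s/ (between /o/ and /e/) is unaffected → [s].
/e/ (between /s/ and /n/) is unaffected → [e].
/n/ — between /e/ and /v/; rule 3 does not apply here → [n].
/v/ (between /n/ and /o/): no rule targets it → [v].
/o/ (between /v/ and /t/) is unaffected → [o].
/t/ (between /o/ and /s/) is in the target of rule 2 but the environment (immediately before a stressed vowel) is not met → [t].
/s/ stays [s].
/u/ (between /s/ and /n/) is unaffected → [u].
/n/ (between /u/ and /p/): before a labial or velar stop, so rule 3 applies → [m].
/p/ (between /n/ and /a/) occurs immediately before a stressed vowel → [pʰ] by rule 2.
/a/ (between /p/ and /x/) is unaffected → [a].
/x/ — not in any rule's target class → [x].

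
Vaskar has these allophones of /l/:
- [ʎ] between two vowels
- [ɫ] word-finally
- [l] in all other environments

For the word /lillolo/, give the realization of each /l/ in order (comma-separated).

[l], [l], [l], [ʎ]

Occurrence 1 (position 1): no conditioning environment matches → elsewhere allophone [l].
Occurrence 2 (position 3): no conditioning environment matches → elsewhere allophone [l].
Occurrence 3 (position 4): no conditioning environment matches → elsewhere allophone [l].
Occurrence 4 (position 6): between two vowels → [ʎ].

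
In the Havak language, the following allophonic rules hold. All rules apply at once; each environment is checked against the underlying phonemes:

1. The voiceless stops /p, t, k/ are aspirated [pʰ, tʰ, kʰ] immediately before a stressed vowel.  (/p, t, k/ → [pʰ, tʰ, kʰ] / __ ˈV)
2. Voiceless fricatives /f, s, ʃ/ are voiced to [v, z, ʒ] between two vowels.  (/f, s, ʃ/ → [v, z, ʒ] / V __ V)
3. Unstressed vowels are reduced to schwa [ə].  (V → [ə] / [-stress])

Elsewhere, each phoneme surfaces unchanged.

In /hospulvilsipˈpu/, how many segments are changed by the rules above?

Segments that undergo a rule: /o/ → [ə] (rule 3); /u/ → [ə] (rule 3); /i/ → [ə] (rule 3); /i/ → [ə] (rule 3); /p/ → [pʰ] (rule 1).
All other segments surface unchanged.

5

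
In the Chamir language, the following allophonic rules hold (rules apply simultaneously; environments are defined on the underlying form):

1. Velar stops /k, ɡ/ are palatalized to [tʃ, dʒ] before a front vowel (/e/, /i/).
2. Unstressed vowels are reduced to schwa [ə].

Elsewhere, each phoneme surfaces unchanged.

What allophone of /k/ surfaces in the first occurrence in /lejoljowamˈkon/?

/k/ — between /m/ and /o/; rule 1 does not apply here → [k].

[k]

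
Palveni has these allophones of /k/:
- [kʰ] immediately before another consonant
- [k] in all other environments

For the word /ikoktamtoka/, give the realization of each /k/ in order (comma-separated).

[k], [kʰ], [k]

Occurrence 1 (position 2): no conditioning environment matches → elsewhere allophone [k].
Occurrence 2 (position 4): immediately before another consonant → [kʰ].
Occurrence 3 (position 10): no conditioning environment matches → elsewhere allophone [k].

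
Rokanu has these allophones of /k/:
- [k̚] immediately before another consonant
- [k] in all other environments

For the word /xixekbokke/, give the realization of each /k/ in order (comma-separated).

Occurrence 1 (position 5): immediately before another consonant → [k̚].
Occurrence 2 (position 8): immediately before another consonant → [k̚].
Occurrence 3 (position 9): no conditioning environment matches → elsewhere allophone [k].

[k̚], [k̚], [k]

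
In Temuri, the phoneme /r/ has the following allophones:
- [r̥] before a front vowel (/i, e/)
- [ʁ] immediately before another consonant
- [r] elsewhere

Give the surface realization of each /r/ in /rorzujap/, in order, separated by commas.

[r], [ʁ]

Occurrence 1 (position 1): no conditioning environment matches → elsewhere allophone [r].
Occurrence 2 (position 3): immediately before another consonant → [ʁ].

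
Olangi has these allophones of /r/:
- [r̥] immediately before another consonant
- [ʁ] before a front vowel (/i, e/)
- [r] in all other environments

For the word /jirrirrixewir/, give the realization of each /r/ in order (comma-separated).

[r̥], [ʁ], [r̥], [ʁ], [r]

Occurrence 1 (position 3): immediately before another consonant → [r̥].
Occurrence 2 (position 4): before a front vowel (/i, e/) → [ʁ].
Occurrence 3 (position 6): immediately before another consonant → [r̥].
Occurrence 4 (position 7): before a front vowel (/i, e/) → [ʁ].
Occurrence 5 (position 13): no conditioning environment matches → elsewhere allophone [r].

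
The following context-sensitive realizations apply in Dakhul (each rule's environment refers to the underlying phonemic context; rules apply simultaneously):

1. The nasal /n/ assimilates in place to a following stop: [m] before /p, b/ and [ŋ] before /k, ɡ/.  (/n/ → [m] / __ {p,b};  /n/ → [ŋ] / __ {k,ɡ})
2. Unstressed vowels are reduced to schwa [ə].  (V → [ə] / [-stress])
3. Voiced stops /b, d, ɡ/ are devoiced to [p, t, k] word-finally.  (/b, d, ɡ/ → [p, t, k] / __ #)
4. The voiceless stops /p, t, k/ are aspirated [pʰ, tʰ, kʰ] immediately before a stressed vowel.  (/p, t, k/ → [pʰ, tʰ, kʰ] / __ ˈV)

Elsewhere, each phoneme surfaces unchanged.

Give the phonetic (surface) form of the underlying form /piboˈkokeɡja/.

/p/ (word-initial): rule 4 targets it, but not immediately before a stressed vowel → unchanged [p].
/i/ (between /p/ and /b/): in an unstressed syllable, so rule 2 applies → [ə].
/b/ — between /i/ and /o/; rule 3 does not apply here → [b].
Rule 2 applies to /o/ (between /b/ and /k/: in an unstressed syllable) → [ə].
/k/ meets the environment for rule 4 (immediately before a stressed vowel) → [kʰ].
/o/ — between /k/ and /k/; rule 2 does not apply here → [o].
/k/ — between /o/ and /e/; rule 4 does not apply here → [k].
/e/ (between /k/ and /ɡ/) occurs in an unstressed syllable → [ə] by rule 2.
/ɡ/ (between /e/ and /j/) is in the target of rule 3 but the environment (word-finally) is not met → [ɡ].
/j/ — not in any rule's target class → [j].
/a/ meets the environment for rule 2 (in an unstressed syllable) → [ə].

[pəbəˈkʰokəɡjə]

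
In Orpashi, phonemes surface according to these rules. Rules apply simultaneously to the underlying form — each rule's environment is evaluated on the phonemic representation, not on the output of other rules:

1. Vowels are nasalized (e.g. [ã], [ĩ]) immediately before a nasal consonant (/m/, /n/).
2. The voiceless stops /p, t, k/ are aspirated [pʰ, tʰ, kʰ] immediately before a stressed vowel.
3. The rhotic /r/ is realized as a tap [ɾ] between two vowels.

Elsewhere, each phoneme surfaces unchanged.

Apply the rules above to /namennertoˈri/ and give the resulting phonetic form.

/n/ — not in any rule's target class → [n].
/a/ meets the environment for rule 1 (before a nasal consonant) → [ã].
/m/ — not in any rule's target class → [m].
Rule 1 applies to /e/ (between /m/ and /n/: before a nasal consonant) → [ẽ].
/n/ — not in any rule's target class → [n].
/n/ (between /n/ and /e/): no rule targets it → [n].
/e/ — between /n/ and /r/; rule 1 does not apply here → [e].
/r/ (between /e/ and /t/): rule 3 targets it, but not between two vowels → unchanged [r].
/t/ (between /r/ and /o/) is in the target of rule 2 but the environment (immediately before a stressed vowel) is not met → [t].
/o/ — between /t/ and /r/; rule 1 does not apply here → [o].
/r/ (between /o/ and /i/) occurs between two vowels → [ɾ] by rule 3.
/i/ (word-final) fails the environment for rule 1, so it stays [i].

[nãmẽnnertoˈɾi]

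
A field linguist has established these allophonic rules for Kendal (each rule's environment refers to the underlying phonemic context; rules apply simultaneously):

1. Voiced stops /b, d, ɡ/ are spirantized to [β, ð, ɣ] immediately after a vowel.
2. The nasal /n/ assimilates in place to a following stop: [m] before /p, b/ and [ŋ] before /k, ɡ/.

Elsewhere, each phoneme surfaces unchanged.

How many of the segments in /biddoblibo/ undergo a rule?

3

Segments that undergo a rule: /d/ → [ð] (rule 1); /b/ → [β] (rule 1); /b/ → [β] (rule 1).
All other segments surface unchanged.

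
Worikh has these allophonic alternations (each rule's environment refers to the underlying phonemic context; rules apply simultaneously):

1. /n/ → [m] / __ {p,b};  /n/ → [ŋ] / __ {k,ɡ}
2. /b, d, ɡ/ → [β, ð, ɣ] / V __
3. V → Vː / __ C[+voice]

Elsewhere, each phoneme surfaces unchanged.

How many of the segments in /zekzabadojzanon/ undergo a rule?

7

Segments that undergo a rule: /a/ → [aː] (rule 3); /b/ → [β] (rule 2); /a/ → [aː] (rule 3); /d/ → [ð] (rule 2); /o/ → [oː] (rule 3); /a/ → [aː] (rule 3); /o/ → [oː] (rule 3).
All other segments surface unchanged.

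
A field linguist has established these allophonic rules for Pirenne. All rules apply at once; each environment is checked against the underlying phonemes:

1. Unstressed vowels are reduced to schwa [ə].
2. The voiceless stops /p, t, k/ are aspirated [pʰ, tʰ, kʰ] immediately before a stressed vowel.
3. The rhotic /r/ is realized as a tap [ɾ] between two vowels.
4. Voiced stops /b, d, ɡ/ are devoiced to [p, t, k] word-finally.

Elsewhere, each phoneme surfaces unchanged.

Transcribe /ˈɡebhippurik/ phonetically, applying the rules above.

/ɡ/ (word-initial) is in the target of rule 4 but the environment (word-finally) is not met → [ɡ].
/e/ — between /ɡ/ and /b/; rule 1 does not apply here → [e].
/b/ (between /e/ and /h/) is in the target of rule 4 but the environment (word-finally) is not met → [b].
/h/ (between /b/ and /i/): no rule targets it → [h].
Rule 1 applies to /i/ (between /h/ and /p/: in an unstressed syllable) → [ə].
/p/ (between /i/ and /p/) is in the target of rule 2 but the environment (immediately before a stressed vowel) is not met → [p].
/p/ — between /p/ and /u/; rule 2 does not apply here → [p].
/u/ — between /p/ and /r/, in an unstressed syllable — surfaces as [ə] (rule 1).
Rule 3 applies to /r/ (between /u/ and /i/: between two vowels) → [ɾ].
/i/ (between /r/ and /k/): in an unstressed syllable, so rule 1 applies → [ə].
/k/ — word-final; rule 2 does not apply here → [k].

[ˈɡebhəppəɾək]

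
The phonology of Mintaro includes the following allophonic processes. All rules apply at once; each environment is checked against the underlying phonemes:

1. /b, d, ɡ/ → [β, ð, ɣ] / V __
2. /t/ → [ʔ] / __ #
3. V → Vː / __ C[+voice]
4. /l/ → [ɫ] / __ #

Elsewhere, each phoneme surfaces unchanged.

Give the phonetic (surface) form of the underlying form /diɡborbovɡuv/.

[diːɣboːrboːvɡuːv]

/d/ (word-initial): rule 1 targets it, but not immediately after a vowel → unchanged [d].
/i/ meets the environment for rule 3 (before a voiced consonant) → [iː].
/ɡ/ (between /i/ and /b/): immediately after a vowel, so rule 1 applies → [ɣ].
/b/ (between /ɡ/ and /o/) fails the environment for rule 1, so it stays [b].
/o/ — between /b/ and /r/, before a voiced consonant — surfaces as [oː] (rule 3).
/b/ (between /r/ and /o/): rule 1 targets it, but not immediately after a vowel → unchanged [b].
/o/ — between /b/ and /v/, before a voiced consonant — surfaces as [oː] (rule 3).
/ɡ/ (between /v/ and /u/) fails the environment for rule 1, so it stays [ɡ].
/u/ (between /ɡ/ and /v/): before a voiced consonant, so rule 3 applies → [uː].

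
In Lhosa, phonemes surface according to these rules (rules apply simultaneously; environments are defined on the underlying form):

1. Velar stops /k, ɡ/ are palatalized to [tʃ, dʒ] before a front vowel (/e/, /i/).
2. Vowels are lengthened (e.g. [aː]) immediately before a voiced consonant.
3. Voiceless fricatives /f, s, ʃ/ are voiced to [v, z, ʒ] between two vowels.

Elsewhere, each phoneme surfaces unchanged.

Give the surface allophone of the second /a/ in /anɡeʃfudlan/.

[aː]

/a/ — between /l/ and /n/, before a voiced consonant — surfaces as [aː] (rule 2).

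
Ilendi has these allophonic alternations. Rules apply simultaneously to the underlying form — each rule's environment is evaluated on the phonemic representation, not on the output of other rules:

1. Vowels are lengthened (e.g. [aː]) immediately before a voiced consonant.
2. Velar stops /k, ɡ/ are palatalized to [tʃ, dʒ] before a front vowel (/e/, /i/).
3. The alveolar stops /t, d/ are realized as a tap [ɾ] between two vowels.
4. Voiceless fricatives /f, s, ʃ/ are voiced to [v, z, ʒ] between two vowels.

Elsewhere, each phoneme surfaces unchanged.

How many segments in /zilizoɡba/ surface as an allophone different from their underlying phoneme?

3

Segments that undergo a rule: /i/ → [iː] (rule 1); /i/ → [iː] (rule 1); /o/ → [oː] (rule 1).
All other segments surface unchanged.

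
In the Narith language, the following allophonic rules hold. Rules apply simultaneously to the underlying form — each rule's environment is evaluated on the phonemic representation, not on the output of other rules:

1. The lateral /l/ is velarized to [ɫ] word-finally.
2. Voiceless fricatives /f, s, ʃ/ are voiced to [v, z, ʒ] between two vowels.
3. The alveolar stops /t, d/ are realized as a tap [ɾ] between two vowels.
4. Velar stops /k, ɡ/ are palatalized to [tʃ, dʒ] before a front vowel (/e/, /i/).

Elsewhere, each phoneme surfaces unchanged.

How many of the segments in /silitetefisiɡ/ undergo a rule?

Segments that undergo a rule: /t/ → [ɾ] (rule 3); /t/ → [ɾ] (rule 3); /f/ → [v] (rule 2); /s/ → [z] (rule 2).
All other segments surface unchanged.

4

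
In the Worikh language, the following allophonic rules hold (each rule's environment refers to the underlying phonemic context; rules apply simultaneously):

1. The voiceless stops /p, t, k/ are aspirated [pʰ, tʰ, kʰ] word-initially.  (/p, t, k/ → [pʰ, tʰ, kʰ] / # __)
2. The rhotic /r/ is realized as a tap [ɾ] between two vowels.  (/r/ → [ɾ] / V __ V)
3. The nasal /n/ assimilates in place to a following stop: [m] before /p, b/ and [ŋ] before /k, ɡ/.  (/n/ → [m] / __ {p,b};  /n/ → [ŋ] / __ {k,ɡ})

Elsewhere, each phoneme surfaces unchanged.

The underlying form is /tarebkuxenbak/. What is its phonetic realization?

[tʰaɾebkuxembak]

/t/ (word-initial): word-initially, so rule 1 applies → [tʰ].
/a/ (between /t/ and /r/) is unaffected → [a].
/r/ (between /a/ and /e/) occurs between two vowels → [ɾ] by rule 2.
/e/ stays [e].
/b/ stays [b].
/k/ (between /b/ and /u/) is in the target of rule 1 but the environment (word-initially) is not met → [k].
/u/ stays [u].
/x/ (between /u/ and /e/) is unaffected → [x].
/e/ — not in any rule's target class → [e].
Rule 3 applies to /n/ (between /e/ and /b/: before a labial or velar stop) → [m].
/b/ stays [b].
/a/ (between /b/ and /k/): no rule targets it → [a].
/k/ (word-final) fails the environment for rule 1, so it stays [k].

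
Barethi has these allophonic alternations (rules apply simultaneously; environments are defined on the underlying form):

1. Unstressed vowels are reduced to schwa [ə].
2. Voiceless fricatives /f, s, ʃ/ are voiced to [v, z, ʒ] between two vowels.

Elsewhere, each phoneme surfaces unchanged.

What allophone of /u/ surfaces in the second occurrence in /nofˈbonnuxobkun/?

[ə]

/u/ — between /k/ and /n/, in an unstressed syllable — surfaces as [ə] (rule 1).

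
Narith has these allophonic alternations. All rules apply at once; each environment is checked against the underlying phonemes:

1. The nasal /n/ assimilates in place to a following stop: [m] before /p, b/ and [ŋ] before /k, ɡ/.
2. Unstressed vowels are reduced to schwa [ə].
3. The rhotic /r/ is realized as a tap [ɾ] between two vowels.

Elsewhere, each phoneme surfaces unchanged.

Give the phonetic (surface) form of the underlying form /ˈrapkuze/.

[ˈrapkəzə]

/r/ (word-initial): rule 3 targets it, but not between two vowels → unchanged [r].
/a/ (between /r/ and /p/): rule 2 targets it, but not in an unstressed syllable → unchanged [a].
/p/ (between /a/ and /k/) is unaffected → [p].
/k/ (between /p/ and /u/) is unaffected → [k].
/u/ (between /k/ and /z/) occurs in an unstressed syllable → [ə] by rule 2.
/z/ (between /u/ and /e/): no rule targets it → [z].
/e/ (word-final) occurs in an unstressed syllable → [ə] by rule 2.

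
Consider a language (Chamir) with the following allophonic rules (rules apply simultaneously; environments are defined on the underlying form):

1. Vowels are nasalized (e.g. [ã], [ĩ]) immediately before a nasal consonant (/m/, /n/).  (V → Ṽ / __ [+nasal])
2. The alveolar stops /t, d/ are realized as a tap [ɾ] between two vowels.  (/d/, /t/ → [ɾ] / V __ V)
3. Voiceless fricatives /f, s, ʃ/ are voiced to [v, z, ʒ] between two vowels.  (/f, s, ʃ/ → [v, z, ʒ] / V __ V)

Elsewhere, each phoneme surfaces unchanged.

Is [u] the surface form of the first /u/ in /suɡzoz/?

/u/ (between /s/ and /ɡ/): rule 1 targets it, but not before a nasal consonant → unchanged [u].
The actual realization is [u], which matches [u].

Yes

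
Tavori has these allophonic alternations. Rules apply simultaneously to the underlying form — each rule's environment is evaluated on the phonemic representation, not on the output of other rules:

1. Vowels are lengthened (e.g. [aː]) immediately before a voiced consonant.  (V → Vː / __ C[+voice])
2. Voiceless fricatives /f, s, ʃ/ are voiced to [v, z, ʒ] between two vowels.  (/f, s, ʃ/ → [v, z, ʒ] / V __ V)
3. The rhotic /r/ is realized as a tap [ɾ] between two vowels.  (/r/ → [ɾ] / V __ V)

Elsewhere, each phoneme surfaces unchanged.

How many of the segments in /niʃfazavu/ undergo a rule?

Segments that undergo a rule: /a/ → [aː] (rule 1); /a/ → [aː] (rule 1).
All other segments surface unchanged.

2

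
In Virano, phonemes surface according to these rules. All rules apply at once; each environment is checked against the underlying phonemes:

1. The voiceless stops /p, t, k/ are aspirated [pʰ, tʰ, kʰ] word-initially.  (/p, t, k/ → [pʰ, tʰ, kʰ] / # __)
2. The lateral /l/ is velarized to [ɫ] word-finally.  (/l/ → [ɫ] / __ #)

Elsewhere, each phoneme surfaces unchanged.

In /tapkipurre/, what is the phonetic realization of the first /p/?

[p]

/p/ (between /a/ and /k/): rule 1 targets it, but not word-initially → unchanged [p].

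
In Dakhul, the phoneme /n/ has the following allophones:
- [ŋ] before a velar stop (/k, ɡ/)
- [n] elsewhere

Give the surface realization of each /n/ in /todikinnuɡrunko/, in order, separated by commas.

Occurrence 1 (position 7): no conditioning environment matches → elsewhere allophone [n].
Occurrence 2 (position 8): no conditioning environment matches → elsewhere allophone [n].
Occurrence 3 (position 13): before a velar stop → [ŋ].

[n], [n], [ŋ]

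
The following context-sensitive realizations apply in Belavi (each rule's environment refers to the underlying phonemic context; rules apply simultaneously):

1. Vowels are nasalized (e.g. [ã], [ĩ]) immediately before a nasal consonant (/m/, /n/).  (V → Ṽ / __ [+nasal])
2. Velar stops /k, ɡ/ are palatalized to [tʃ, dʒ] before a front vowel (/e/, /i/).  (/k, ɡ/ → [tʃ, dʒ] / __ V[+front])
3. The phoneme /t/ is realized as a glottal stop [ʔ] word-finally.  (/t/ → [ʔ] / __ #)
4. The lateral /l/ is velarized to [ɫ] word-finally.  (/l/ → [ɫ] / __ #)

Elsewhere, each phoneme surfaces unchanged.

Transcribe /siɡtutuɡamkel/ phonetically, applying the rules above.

/s/ (word-initial): no rule targets it → [s].
/i/ (between /s/ and /ɡ/): rule 1 targets it, but not before a nasal consonant → unchanged [i].
/ɡ/ (between /i/ and /t/) is in the target of rule 2 but the environment (before a front vowel) is not met → [ɡ].
/t/ (between /ɡ/ and /u/): rule 3 targets it, but not word-finally → unchanged [t].
/u/ (between /t/ and /t/) is in the target of rule 1 but the environment (before a nasal consonant) is not met → [u].
/t/ (between /u/ and /u/): rule 3 targets it, but not word-finally → unchanged [t].
/u/ (between /t/ and /ɡ/): rule 1 targets it, but not before a nasal consonant → unchanged [u].
/ɡ/ (between /u/ and /a/) is in the target of rule 2 but the environment (before a front vowel) is not met → [ɡ].
/a/ — between /ɡ/ and /m/, before a nasal consonant — surfaces as [ã] (rule 1).
/m/ (between /a/ and /k/) is unaffected → [m].
/k/ (between /m/ and /e/): before a front vowel, so rule 2 applies → [tʃ].
/e/ (between /k/ and /l/): rule 1 targets it, but not before a nasal consonant → unchanged [e].
Rule 4 applies to /l/ (word-final: word-finally) → [ɫ].

[siɡtutuɡãmtʃeɫ]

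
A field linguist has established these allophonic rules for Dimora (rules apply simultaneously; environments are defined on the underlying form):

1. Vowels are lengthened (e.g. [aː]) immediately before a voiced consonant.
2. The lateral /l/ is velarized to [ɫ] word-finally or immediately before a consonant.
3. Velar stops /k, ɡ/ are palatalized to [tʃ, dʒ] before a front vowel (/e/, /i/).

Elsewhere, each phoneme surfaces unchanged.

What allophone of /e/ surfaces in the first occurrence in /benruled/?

Rule 1 applies to /e/ (between /b/ and /n/: before a voiced consonant) → [eː].

[eː]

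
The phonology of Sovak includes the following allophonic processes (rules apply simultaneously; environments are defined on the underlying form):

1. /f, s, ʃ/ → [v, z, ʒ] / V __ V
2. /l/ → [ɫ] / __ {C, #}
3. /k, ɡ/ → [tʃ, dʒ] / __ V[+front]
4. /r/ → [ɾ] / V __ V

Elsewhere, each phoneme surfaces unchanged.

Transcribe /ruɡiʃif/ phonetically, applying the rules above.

/r/ (word-initial) fails the environment for rule 4, so it stays [r].
/u/ stays [u].
/ɡ/ (between /u/ and /i/) occurs before a front vowel → [dʒ] by rule 3.
/i/ (between /ɡ/ and /ʃ/) is unaffected → [i].
/ʃ/ (between /i/ and /i/) occurs between two vowels → [ʒ] by rule 1.
/i/ (between /ʃ/ and /f/): no rule targets it → [i].
/f/ (word-final): rule 1 targets it, but not between two vowels → unchanged [f].

[rudʒiʒif]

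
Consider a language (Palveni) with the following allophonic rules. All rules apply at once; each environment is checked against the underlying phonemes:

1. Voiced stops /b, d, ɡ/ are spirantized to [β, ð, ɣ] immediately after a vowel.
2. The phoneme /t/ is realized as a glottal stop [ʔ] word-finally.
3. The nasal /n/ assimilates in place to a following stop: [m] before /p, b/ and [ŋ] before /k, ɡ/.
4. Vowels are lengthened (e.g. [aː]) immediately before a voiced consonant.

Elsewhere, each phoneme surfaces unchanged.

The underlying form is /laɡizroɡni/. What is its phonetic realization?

/l/ (word-initial) is unaffected → [l].
/a/ (between /l/ and /ɡ/): before a voiced consonant, so rule 4 applies → [aː].
/ɡ/ (between /a/ and /i/) occurs immediately after a vowel → [ɣ] by rule 1.
/i/ (between /ɡ/ and /z/): before a voiced consonant, so rule 4 applies → [iː].
/z/ stays [z].
/r/ (between /z/ and /o/) is unaffected → [r].
/o/ — between /r/ and /ɡ/, before a voiced consonant — surfaces as [oː] (rule 4).
/ɡ/ (between /o/ and /n/) occurs immediately after a vowel → [ɣ] by rule 1.
/n/ — between /ɡ/ and /i/; rule 3 does not apply here → [n].
/i/ — word-final; rule 4 does not apply here → [i].

[laːɣiːzroːɣni]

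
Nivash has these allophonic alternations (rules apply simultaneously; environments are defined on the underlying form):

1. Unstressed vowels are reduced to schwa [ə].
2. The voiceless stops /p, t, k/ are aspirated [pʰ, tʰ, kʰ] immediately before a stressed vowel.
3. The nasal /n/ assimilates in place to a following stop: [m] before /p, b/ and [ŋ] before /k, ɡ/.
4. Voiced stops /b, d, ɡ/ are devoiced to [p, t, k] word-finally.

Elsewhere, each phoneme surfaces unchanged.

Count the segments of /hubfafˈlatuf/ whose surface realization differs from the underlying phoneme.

3

Segments that undergo a rule: /u/ → [ə] (rule 1); /a/ → [ə] (rule 1); /u/ → [ə] (rule 1).
All other segments surface unchanged.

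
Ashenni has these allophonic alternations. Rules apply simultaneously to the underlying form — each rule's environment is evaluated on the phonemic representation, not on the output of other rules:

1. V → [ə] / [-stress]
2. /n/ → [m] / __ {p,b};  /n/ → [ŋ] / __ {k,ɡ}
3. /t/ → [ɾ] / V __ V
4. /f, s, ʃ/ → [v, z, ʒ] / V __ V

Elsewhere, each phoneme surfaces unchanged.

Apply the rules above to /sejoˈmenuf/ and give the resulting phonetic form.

/s/ (word-initial): rule 4 targets it, but not between two vowels → unchanged [s].
Rule 1 applies to /e/ (between /s/ and /j/: in an unstressed syllable) → [ə].
/j/ (between /e/ and /o/): no rule targets it → [j].
Rule 1 applies to /o/ (between /j/ and /m/: in an unstressed syllable) → [ə].
/m/ (between /o/ and /e/): no rule targets it → [m].
/e/ (between /m/ and /n/): rule 1 targets it, but not in an unstressed syllable → unchanged [e].
/n/ (between /e/ and /u/) fails the environment for rule 2, so it stays [n].
Rule 1 applies to /u/ (between /n/ and /f/: in an unstressed syllable) → [ə].
/f/ (word-final) fails the environment for rule 4, so it stays [f].

[səjəˈmenəf]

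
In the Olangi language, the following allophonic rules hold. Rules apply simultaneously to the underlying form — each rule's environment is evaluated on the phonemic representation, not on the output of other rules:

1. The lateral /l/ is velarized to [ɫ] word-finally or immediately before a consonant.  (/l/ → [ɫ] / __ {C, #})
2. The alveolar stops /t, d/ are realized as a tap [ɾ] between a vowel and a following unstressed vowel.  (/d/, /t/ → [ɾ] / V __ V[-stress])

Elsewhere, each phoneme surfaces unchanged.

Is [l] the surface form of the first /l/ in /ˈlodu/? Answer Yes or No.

/l/ (word-initial) fails the environment for rule 1, so it stays [l].
The actual realization is [l], which matches [l].

Yes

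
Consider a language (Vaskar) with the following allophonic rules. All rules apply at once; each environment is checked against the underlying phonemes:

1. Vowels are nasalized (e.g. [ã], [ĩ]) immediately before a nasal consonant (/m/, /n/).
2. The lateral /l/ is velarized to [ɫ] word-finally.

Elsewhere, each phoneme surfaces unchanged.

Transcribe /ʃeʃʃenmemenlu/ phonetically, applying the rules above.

/ʃ/ stays [ʃ].
/e/ (between /ʃ/ and /ʃ/): rule 1 targets it, but not before a nasal consonant → unchanged [e].
/ʃ/ stays [ʃ].
/ʃ/ (between /ʃ/ and /e/): no rule targets it → [ʃ].
Rule 1 applies to /e/ (between /ʃ/ and /n/: before a nasal consonant) → [ẽ].
/n/ (between /e/ and /m/) is unaffected → [n].
/m/ (between /n/ and /e/) is unaffected → [m].
/e/ (between /m/ and /m/) occurs before a nasal consonant → [ẽ] by rule 1.
/m/ stays [m].
/e/ meets the environment for rule 1 (before a nasal consonant) → [ẽ].
/n/ (between /e/ and /l/): no rule targets it → [n].
/l/ (between /n/ and /u/) fails the environment for rule 2, so it stays [l].
/u/ (word-final) fails the environment for rule 1, so it stays [u].

[ʃeʃʃẽnmẽmẽnlu]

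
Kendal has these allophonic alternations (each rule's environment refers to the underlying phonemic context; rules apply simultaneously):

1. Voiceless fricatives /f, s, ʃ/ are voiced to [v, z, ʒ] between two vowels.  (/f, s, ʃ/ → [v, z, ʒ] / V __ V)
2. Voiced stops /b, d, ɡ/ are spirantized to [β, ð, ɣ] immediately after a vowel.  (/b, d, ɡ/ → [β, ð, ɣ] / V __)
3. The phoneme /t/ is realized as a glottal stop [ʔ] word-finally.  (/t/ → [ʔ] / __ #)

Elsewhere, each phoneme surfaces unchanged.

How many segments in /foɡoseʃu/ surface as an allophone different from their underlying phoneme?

Segments that undergo a rule: /ɡ/ → [ɣ] (rule 2); /s/ → [z] (rule 1); /ʃ/ → [ʒ] (rule 1).
All other segments surface unchanged.

3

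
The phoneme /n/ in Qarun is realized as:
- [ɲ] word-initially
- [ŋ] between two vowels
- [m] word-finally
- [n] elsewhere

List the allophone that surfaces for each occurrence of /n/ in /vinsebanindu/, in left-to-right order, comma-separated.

[n], [ŋ], [n]

Occurrence 1 (position 3): no conditioning environment matches → elsewhere allophone [n].
Occurrence 2 (position 8): between two vowels → [ŋ].
Occurrence 3 (position 10): no conditioning environment matches → elsewhere allophone [n].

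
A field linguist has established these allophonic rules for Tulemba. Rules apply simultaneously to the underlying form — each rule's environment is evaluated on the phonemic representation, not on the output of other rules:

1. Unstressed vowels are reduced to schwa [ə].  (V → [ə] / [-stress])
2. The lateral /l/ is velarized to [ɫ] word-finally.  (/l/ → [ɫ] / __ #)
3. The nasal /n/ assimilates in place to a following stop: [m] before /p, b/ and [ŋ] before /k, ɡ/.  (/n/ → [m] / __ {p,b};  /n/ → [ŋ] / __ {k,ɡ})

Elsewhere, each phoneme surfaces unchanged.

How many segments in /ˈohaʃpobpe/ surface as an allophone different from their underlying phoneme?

Segments that undergo a rule: /a/ → [ə] (rule 1); /o/ → [ə] (rule 1); /e/ → [ə] (rule 1).
All other segments surface unchanged.

3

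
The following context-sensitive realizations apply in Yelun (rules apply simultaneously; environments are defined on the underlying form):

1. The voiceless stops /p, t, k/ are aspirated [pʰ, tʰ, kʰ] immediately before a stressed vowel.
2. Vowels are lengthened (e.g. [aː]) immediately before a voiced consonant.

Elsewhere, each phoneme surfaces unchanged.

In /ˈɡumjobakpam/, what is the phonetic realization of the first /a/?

[a]

/a/ (between /b/ and /k/) is in the target of rule 2 but the environment (before a voiced consonant) is not met → [a].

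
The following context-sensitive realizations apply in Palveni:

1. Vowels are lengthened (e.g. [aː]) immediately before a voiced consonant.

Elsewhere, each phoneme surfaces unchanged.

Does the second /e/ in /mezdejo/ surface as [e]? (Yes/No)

Rule 1 applies to /e/ (between /d/ and /j/: before a voiced consonant) → [eː].
The actual realization is [eː], not [e].

No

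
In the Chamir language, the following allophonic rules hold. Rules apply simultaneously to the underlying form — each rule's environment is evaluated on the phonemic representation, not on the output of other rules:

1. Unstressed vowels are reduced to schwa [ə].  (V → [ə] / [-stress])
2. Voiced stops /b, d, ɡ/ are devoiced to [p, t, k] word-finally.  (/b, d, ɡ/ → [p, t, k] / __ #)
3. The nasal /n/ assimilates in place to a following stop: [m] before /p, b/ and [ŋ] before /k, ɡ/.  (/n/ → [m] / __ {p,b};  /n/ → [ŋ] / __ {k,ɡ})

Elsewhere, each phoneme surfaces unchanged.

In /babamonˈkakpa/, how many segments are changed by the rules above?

Segments that undergo a rule: /a/ → [ə] (rule 1); /a/ → [ə] (rule 1); /o/ → [ə] (rule 1); /n/ → [ŋ] (rule 3); /a/ → [ə] (rule 1).
All other segments surface unchanged.

5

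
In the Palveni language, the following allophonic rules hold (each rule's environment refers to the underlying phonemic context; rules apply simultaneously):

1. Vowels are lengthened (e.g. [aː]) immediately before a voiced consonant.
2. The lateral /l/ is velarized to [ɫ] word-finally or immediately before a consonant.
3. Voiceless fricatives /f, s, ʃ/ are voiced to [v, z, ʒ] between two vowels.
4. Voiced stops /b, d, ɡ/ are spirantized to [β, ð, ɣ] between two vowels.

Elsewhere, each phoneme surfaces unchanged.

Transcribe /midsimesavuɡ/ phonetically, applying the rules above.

[miːdsiːmezaːvuːɡ]

/m/ (word-initial): no rule targets it → [m].
/i/ — between /m/ and /d/, before a voiced consonant — surfaces as [iː] (rule 1).
/d/ (between /i/ and /s/): rule 4 targets it, but not between two vowels → unchanged [d].
/s/ (between /d/ and /i/) is in the target of rule 3 but the environment (between two vowels) is not met → [s].
/i/ (between /s/ and /m/) occurs before a voiced consonant → [iː] by rule 1.
/m/ stays [m].
/e/ (between /m/ and /s/) is in the target of rule 1 but the environment (before a voiced consonant) is not met → [e].
Rule 3 applies to /s/ (between /e/ and /a/: between two vowels) → [z].
Rule 1 applies to /a/ (between /s/ and /v/: before a voiced consonant) → [aː].
/v/ stays [v].
/u/ (between /v/ and /ɡ/): before a voiced consonant, so rule 1 applies → [uː].
/ɡ/ (word-final): rule 4 targets it, but not between two vowels → unchanged [ɡ].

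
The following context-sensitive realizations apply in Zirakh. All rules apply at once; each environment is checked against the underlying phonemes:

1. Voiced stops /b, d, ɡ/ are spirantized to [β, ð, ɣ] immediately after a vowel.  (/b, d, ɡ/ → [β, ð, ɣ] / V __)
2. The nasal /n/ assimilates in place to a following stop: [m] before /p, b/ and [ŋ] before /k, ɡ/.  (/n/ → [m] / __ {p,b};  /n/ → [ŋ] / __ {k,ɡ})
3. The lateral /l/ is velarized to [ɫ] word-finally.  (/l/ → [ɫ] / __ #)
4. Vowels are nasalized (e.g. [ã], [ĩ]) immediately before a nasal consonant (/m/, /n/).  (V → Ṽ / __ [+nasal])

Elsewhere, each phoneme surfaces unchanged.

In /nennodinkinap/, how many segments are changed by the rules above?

5

Segments that undergo a rule: /e/ → [ẽ] (rule 4); /d/ → [ð] (rule 1); /i/ → [ĩ] (rule 4); /n/ → [ŋ] (rule 2); /i/ → [ĩ] (rule 4).
All other segments surface unchanged.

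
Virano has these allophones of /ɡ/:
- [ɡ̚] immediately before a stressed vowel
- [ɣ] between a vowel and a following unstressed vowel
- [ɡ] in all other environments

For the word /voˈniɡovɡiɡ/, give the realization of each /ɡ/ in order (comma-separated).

[ɣ], [ɡ], [ɡ]

Occurrence 1 (position 5): between a vowel and a following unstressed vowel → [ɣ].
Occurrence 2 (position 8): no conditioning environment matches → elsewhere allophone [ɡ].
Occurrence 3 (position 10): no conditioning environment matches → elsewhere allophone [ɡ].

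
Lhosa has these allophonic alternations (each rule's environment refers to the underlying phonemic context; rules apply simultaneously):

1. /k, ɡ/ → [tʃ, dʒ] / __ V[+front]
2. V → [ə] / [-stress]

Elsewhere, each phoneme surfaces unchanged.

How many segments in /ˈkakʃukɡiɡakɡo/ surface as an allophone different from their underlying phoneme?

5

Segments that undergo a rule: /u/ → [ə] (rule 2); /ɡ/ → [dʒ] (rule 1); /i/ → [ə] (rule 2); /a/ → [ə] (rule 2); /o/ → [ə] (rule 2).
All other segments surface unchanged.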